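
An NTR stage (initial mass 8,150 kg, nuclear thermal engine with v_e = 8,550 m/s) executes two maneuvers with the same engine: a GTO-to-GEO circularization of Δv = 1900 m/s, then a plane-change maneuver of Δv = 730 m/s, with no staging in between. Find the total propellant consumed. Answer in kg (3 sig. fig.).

total propellant consumed ≈ 2160 kg

After the first burn: m = 8150 × exp(−1900/8550.0) = 8150 × 0.80074 = 6,526.03 kg.
After the second burn: m = 6,526.03 × exp(−730/8550.0) = 6,526.03 × 0.91816 = 5,991.94 kg.
Total propellant = m₀ − m_final = 8150 − 5,991.94 = 2,158.06 kg.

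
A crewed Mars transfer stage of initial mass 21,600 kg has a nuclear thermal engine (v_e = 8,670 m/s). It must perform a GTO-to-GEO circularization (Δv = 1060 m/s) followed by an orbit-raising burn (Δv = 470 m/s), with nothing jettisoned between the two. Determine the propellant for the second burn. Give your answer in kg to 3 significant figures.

After the first burn: m = 21600 × exp(−1060/8670.0) = 21600 × 0.88492 = 19,114.3 kg.
After the second burn: m = 19,114.3 × exp(−470/8670.0) = 19,114.3 × 0.94723 = 18,105.6 kg.
Second-burn propellant = 19,114.3 − 18,105.6 = 1,008.7 kg.

propellant for the second burn ≈ 1010 kg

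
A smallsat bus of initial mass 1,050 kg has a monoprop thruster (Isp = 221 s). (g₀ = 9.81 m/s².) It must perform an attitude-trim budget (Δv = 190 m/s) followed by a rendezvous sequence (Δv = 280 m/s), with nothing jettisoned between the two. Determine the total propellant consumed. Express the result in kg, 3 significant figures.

total propellant consumed ≈ 205 kg

v_e = Isp · g₀ = 221 × 9.81 = 2168.0 m/s.
After the first burn: m = 1050 × exp(−190/2168.0) = 1050 × 0.91609 = 961.895 kg.
After the second burn: m = 961.895 × exp(−280/2168.0) = 961.895 × 0.87884 = 845.352 kg.
Total propellant = m₀ − m_final = 1050 − 845.352 = 204.648 kg.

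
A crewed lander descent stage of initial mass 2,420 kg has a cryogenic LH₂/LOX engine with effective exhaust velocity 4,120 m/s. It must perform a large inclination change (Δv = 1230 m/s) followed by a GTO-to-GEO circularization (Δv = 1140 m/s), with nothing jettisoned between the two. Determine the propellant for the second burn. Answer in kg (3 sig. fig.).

propellant for the second burn ≈ 434 kg

After the first burn: m = 2420 × exp(−1230/4120.0) = 2420 × 0.74190 = 1,795.4 kg.
After the second burn: m = 1,795.4 × exp(−1140/4120.0) = 1,795.4 × 0.75828 = 1,361.42 kg.
Second-burn propellant = 1,795.4 − 1,361.42 = 433.98 kg.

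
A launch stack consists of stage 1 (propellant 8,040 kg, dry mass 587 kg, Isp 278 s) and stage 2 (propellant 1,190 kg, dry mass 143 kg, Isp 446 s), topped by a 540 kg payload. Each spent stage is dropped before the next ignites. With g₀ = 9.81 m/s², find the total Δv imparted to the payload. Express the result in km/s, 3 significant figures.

Ignition mass of stage 1 = 8,040+587 + 1,190+143 + 540 = 10,500 kg.
Stage 1: m₀ = 10,500 kg, m_f = 10,500 − 8,040 = 2,460 kg; Δv = 278×9.81×ln(4.268) = 2727.2×1.4512 ≈ 3958 m/s.
Stage 2: m₀ = 1,873 kg, m_f = 1,873 − 1,190 = 683 kg; Δv = 446×9.81×ln(2.742) = 4375.3×1.0088 ≈ 4414 m/s.
Total Δv = 3958 + 4414 = 8372 m/s.

Δv ≈ 8.37 km/s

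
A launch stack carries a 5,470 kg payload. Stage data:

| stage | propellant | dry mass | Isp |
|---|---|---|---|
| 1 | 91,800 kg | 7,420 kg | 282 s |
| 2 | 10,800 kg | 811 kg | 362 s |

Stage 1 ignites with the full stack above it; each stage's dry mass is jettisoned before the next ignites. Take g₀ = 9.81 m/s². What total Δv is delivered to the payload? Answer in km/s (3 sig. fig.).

Δv ≈ 7.86 km/s

Ignition mass of stage 1 = 91,800+7,420 + 10,800+811 + 5,470 = 116,301 kg.
Stage 1: m₀ = 116,301 kg, m_f = 116,301 − 91,800 = 24,501 kg; Δv = 282×9.81×ln(4.747) = 2766.4×1.5575 ≈ 4309 m/s.
Stage 2: m₀ = 17,081 kg, m_f = 17,081 − 10,800 = 6,281 kg; Δv = 362×9.81×ln(2.719) = 3551.2×1.0004 ≈ 3553 m/s.
Total Δv = 4309 + 3553 = 7862 m/s.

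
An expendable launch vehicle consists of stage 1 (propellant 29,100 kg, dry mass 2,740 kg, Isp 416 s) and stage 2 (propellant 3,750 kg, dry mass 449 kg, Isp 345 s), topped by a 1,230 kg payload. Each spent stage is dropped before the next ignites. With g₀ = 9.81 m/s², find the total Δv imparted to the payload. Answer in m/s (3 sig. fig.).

Δv ≈ 10200 m/s

Ignition mass of stage 1 = 29,100+2,740 + 3,750+449 + 1,230 = 37,269 kg.
Stage 1: m₀ = 37,269 kg, m_f = 37,269 − 29,100 = 8,169 kg; Δv = 416×9.81×ln(4.562) = 4081.0×1.5178 ≈ 6194 m/s.
Stage 2: m₀ = 5,429 kg, m_f = 5,429 − 3,750 = 1,679 kg; Δv = 345×9.81×ln(3.233) = 3384.5×1.1736 ≈ 3972 m/s.
Total Δv = 6194 + 3972 = 10166 m/s.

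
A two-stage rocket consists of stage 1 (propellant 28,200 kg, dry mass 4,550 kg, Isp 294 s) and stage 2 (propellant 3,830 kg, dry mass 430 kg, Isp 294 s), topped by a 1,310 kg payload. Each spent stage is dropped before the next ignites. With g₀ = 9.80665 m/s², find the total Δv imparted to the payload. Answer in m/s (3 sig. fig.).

Ignition mass of stage 1 = 28,200+4,550 + 3,830+430 + 1,310 = 38,320 kg.
Stage 1: m₀ = 38,320 kg, m_f = 38,320 − 28,200 = 10,120 kg; Δv = 294×9.80665×ln(3.787) = 2883.2×1.3315 ≈ 3839 m/s.
Stage 2: m₀ = 5,570 kg, m_f = 5,570 − 3,830 = 1,740 kg; Δv = 294×9.80665×ln(3.201) = 2883.2×1.1635 ≈ 3355 m/s.
Total Δv = 3839 + 3355 = 7194 m/s.

Δv ≈ 7190 m/s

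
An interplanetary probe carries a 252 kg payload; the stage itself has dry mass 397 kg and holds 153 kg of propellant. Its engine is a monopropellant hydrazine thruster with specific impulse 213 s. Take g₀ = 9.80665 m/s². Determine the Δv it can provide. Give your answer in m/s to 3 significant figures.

Δv ≈ 442 m/s

v_e = Isp · g₀ = 213 × 9.80665 = 2088.8 m/s.
m₀ = payload + dry + propellant = 252 + 397 + 153 = 802 kg.
m_f = payload + dry = 252 + 397 = 649 kg.
From the ideal rocket equation, Δv = v_e · ln(m₀/m_f) = 2088.8 × ln(1.236) = 2088.8 × 0.2117 ≈ 442.2 m/s.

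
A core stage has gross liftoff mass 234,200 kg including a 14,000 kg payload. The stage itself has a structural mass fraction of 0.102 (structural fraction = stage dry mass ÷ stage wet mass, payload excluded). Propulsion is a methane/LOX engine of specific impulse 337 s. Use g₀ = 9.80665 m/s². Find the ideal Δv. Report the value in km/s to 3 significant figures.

Stage wet mass = m₀ − payload = 234,200 − 14,000 = 220,200 kg.
Stage dry mass = ε × stage wet mass = 0.102 × 220,200 = 22,460.4 kg.
Burnout mass m_f = stage dry + payload = 22,460.4 + 14,000 = 36,460.4 kg.
v_e = Isp · g₀ = 337 × 9.80665 = 3304.8 m/s.
Δv = v_e · ln(234,200/36,460.4) = 3304.8 × ln(6.423) = 3304.8 × 1.8599 ≈ 6147 m/s.

Δv ≈ 6.15 km/s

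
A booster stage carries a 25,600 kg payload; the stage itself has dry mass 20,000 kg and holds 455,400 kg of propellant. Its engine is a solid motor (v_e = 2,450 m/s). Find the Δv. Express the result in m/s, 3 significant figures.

Δv ≈ 5870 m/s

m₀ = payload + dry + propellant = 25,600 + 20,000 + 455,400 = 501,000 kg.
m_f = payload + dry = 25,600 + 20,000 = 45,600 kg.
Using Δv = v_e ln(m₀/m_f): Δv = v_e · ln(m₀/m_f) = 2450.0 × ln(10.99) = 2450.0 × 2.3967 ≈ 5871.9 m/s.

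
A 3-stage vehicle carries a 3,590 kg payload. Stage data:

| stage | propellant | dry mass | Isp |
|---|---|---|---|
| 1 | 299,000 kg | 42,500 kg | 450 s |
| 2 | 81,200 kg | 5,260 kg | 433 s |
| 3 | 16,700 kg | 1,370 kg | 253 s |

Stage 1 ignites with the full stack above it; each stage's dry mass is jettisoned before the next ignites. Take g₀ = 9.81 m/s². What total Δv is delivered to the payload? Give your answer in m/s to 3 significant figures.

Δv ≈ 14400 m/s

Ignition mass of stage 1 = 299,000+42,500 + 81,200+5,260 + 16,700+1,370 + 3,590 = 449,620 kg.
Stage 1: m₀ = 449,620 kg, m_f = 449,620 − 299,000 = 150,620 kg; Δv = 450×9.81×ln(2.985) = 4414.5×1.0936 ≈ 4828 m/s.
Stage 2: m₀ = 108,120 kg, m_f = 108,120 − 81,200 = 26,920 kg; Δv = 433×9.81×ln(4.016) = 4247.7×1.3904 ≈ 5906 m/s.
Stage 3: m₀ = 21,660 kg, m_f = 21,660 − 16,700 = 4,960 kg; Δv = 253×9.81×ln(4.367) = 2481.9×1.4741 ≈ 3659 m/s.
Total Δv = 4828 + 5906 + 3659 = 14393 m/s.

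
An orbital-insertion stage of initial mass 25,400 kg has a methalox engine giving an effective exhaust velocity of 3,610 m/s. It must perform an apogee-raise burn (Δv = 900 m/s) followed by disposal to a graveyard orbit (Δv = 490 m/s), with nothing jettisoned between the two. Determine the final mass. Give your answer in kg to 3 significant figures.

final mass ≈ 17300 kg

After the first burn: m = 25400 × exp(−900/3610.0) = 25400 × 0.77934 = 19,795.2 kg.
After the second burn: m = 19,795.2 × exp(−490/3610.0) = 19,795.2 × 0.87307 = 17,282.6 kg.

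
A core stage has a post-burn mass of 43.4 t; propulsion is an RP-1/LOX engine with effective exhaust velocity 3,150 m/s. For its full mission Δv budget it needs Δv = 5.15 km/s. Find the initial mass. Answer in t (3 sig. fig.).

m₀/m_f = exp(Δv / v_e) = exp(5150 / 3150.0) = exp(1.6349) = 5.1291.
m₀ = m_f × 5.1291 = 43.4 × 5.1291 = 222.603 t.

initial mass ≈ 223 t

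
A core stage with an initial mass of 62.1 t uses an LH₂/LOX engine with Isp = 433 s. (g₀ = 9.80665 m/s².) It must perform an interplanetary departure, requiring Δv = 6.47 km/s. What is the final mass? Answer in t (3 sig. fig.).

final mass ≈ 13.5 t

v_e = Isp · g₀ = 433 × 9.80665 = 4246.3 m/s.
By the Tsiolkovsky rocket equation, m₀/m_f = exp(Δv / v_e) = exp(6470 / 4246.3) = exp(1.5237) = 4.5891.
m_f = m₀ / 4.5891 = 62.1 / 4.5891 = 13.5321 t.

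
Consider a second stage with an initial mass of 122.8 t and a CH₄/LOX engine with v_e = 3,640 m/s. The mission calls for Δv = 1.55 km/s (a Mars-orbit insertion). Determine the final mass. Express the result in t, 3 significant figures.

final mass ≈ 80.2 t

m₀/m_f = exp(Δv / v_e) = exp(1550 / 3640.0) = exp(0.4258) = 1.5309.
m_f = m₀ / 1.5309 = 122.8 / 1.5309 = 80.2143 t.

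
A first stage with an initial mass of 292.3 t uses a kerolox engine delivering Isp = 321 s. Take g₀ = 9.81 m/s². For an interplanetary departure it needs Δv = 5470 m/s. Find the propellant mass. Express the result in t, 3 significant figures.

v_e = Isp · g₀ = 321 × 9.81 = 3149.0 m/s.
From the ideal rocket equation, m₀/m_f = exp(Δv / v_e) = exp(5470 / 3149.0) = exp(1.7371) = 5.6806.
m_f = 292.3 / 5.6806 = 51.4558 t, so propellant = m₀ − m_f = 292.3 − 51.4558 = 240.8442 t.

propellant mass ≈ 241 t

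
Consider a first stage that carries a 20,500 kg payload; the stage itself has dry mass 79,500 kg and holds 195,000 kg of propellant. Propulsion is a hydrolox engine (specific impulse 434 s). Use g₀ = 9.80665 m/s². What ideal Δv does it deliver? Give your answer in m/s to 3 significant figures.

Δv ≈ 4600 m/s

v_e = Isp · g₀ = 434 × 9.80665 = 4256.1 m/s.
m₀ = payload + dry + propellant = 20,500 + 79,500 + 195,000 = 295,000 kg.
m_f = payload + dry = 20,500 + 79,500 = 100,000 kg.
Δv = v_e · ln(m₀/m_f) = 4256.1 × ln(2.95) = 4256.1 × 1.0818 ≈ 4604.3 m/s.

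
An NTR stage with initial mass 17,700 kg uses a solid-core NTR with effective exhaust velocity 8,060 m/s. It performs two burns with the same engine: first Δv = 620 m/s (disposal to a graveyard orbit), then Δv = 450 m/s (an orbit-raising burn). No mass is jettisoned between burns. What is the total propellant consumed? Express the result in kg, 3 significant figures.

After the first burn: m = 17700 × exp(−620/8060.0) = 17700 × 0.92596 = 16,389.5 kg.
After the second burn: m = 16,389.5 × exp(−450/8060.0) = 16,389.5 × 0.94570 = 15,499.6 kg.
Total propellant = m₀ − m_final = 17700 − 15,499.6 = 2,200.4 kg.

total propellant consumed ≈ 2200 kg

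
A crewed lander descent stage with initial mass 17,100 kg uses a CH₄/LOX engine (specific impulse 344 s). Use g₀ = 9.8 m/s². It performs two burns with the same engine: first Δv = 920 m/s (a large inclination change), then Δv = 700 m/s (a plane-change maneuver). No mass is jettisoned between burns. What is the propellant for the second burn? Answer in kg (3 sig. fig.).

v_e = Isp · g₀ = 344 × 9.8 = 3371.2 m/s.
After the first burn: m = 17100 × exp(−920/3371.2) = 17100 × 0.76117 = 13,016 kg.
After the second burn: m = 13,016 × exp(−700/3371.2) = 13,016 × 0.81250 = 10,575.5 kg.
Second-burn propellant = 13,016 − 10,575.5 = 2,440.5 kg.

propellant for the second burn ≈ 2440 kg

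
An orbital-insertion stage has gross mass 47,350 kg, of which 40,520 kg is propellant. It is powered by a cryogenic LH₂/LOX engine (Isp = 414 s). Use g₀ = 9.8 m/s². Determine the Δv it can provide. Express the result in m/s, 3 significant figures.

Δv ≈ 7860 m/s

v_e = Isp · g₀ = 414 × 9.8 = 4057.2 m/s.
m_f = m₀ − m_prop = 47,350 − 40,520 = 6,830 kg.
Δv = v_e · ln(m₀/m_f) = 4057.2 × ln(6.933) = 4057.2 × 1.9362 ≈ 7855.7 m/s.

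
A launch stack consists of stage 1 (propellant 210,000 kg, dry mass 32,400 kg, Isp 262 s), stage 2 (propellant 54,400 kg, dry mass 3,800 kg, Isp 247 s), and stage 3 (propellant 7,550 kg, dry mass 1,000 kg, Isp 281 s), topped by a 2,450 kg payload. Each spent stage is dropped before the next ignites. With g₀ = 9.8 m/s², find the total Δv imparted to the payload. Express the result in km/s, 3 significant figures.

Δv ≈ 9.80 km/s

Ignition mass of stage 1 = 210,000+32,400 + 54,400+3,800 + 7,550+1,000 + 2,450 = 311,600 kg.
Stage 1: m₀ = 311,600 kg, m_f = 311,600 − 210,000 = 101,600 kg; Δv = 262×9.8×ln(3.067) = 2567.6×1.1207 ≈ 2877 m/s.
Stage 2: m₀ = 69,200 kg, m_f = 69,200 − 54,400 = 14,800 kg; Δv = 247×9.8×ln(4.676) = 2420.6×1.5424 ≈ 3733 m/s.
Stage 3: m₀ = 11,000 kg, m_f = 11,000 − 7,550 = 3,450 kg; Δv = 281×9.8×ln(3.188) = 2753.8×1.1595 ≈ 3193 m/s.
Total Δv = 2877 + 3733 + 3193 = 9803 m/s.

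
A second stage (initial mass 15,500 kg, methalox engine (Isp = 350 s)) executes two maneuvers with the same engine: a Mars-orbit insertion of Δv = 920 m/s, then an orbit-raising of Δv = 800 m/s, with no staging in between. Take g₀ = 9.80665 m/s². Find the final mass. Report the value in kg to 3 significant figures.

v_e = Isp · g₀ = 350 × 9.80665 = 3432.3 m/s.
After the first burn: m = 15500 × exp(−920/3432.3) = 15500 × 0.76488 = 11,855.6 kg.
After the second burn: m = 11,855.6 × exp(−800/3432.3) = 11,855.6 × 0.79209 = 9,390.7 kg.

final mass ≈ 9390 kg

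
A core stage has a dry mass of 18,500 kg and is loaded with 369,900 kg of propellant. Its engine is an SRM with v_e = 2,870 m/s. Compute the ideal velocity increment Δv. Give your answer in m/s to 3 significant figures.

Δv ≈ 8740 m/s

m₀ = m_dry + m_prop = 18,500 + 369,900 = 388,400 kg.
Using Δv = v_e ln(m₀/m_f): Δv = v_e · ln(m₀/m_f) = 2870.0 × ln(20.99) = 2870.0 × 3.0443 ≈ 8737.0 m/s.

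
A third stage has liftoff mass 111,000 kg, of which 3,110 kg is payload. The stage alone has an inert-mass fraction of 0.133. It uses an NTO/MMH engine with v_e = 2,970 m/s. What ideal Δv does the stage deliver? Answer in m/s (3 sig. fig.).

Stage wet mass = m₀ − payload = 111,000 − 3,110 = 107,890 kg.
Stage dry mass = ε × stage wet mass = 0.133 × 107,890 = 14,349.4 kg.
Burnout mass m_f = stage dry + payload = 14,349.4 + 3,110 = 17,459.4 kg.
Rocket equation: Δv = v_e · ln(111,000/17,459.4) = 2970.0 × ln(6.358) = 2970.0 × 1.8497 ≈ 5493 m/s.

Δv ≈ 5490 m/s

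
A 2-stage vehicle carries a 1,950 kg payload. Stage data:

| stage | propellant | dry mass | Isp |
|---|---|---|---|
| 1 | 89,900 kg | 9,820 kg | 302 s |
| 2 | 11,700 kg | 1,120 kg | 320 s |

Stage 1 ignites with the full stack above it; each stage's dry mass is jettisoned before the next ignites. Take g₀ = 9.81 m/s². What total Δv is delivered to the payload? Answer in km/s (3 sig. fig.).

Ignition mass of stage 1 = 89,900+9,820 + 11,700+1,120 + 1,950 = 114,490 kg.
Stage 1: m₀ = 114,490 kg, m_f = 114,490 − 89,900 = 24,590 kg; Δv = 302×9.81×ln(4.656) = 2962.6×1.5381 ≈ 4557 m/s.
Stage 2: m₀ = 14,770 kg, m_f = 14,770 − 11,700 = 3,070 kg; Δv = 320×9.81×ln(4.811) = 3139.2×1.5709 ≈ 4931 m/s.
Total Δv = 4557 + 4931 = 9488 m/s.

Δv ≈ 9.49 km/s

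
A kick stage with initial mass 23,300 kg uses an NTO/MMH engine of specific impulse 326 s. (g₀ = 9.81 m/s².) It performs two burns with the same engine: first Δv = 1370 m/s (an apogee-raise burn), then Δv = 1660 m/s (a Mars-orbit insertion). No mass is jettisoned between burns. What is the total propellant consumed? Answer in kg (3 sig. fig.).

total propellant consumed ≈ 14300 kg

v_e = Isp · g₀ = 326 × 9.81 = 3198.1 m/s.
After the first burn: m = 23300 × exp(−1370/3198.1) = 23300 × 0.65156 = 15,181.3 kg.
After the second burn: m = 15,181.3 × exp(−1660/3198.1) = 15,181.3 × 0.59508 = 9,034.09 kg.
Total propellant = m₀ − m_final = 23300 − 9,034.09 = 14,265.91 kg.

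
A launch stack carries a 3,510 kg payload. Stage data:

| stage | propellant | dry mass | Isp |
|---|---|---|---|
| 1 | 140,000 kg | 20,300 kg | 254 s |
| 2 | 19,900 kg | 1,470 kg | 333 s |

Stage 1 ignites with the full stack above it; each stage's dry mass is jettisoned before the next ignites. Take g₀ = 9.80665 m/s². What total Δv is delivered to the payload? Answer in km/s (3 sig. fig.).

Ignition mass of stage 1 = 140,000+20,300 + 19,900+1,470 + 3,510 = 185,180 kg.
Stage 1: m₀ = 185,180 kg, m_f = 185,180 − 140,000 = 45,180 kg; Δv = 254×9.80665×ln(4.099) = 2490.9×1.4107 ≈ 3514 m/s.
Stage 2: m₀ = 24,880 kg, m_f = 24,880 − 19,900 = 4,980 kg; Δv = 333×9.80665×ln(4.996) = 3265.6×1.6086 ≈ 5253 m/s.
Total Δv = 3514 + 5253 = 8767 m/s.

Δv ≈ 8.77 km/s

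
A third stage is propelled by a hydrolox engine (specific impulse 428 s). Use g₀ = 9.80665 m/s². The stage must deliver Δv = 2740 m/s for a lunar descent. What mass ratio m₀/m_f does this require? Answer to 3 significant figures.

mass ratio ≈ 1.92

v_e = Isp · g₀ = 428 × 9.80665 = 4197.2 m/s.
m₀/m_f = exp(Δv / v_e) = exp(2740 / 4197.2) = exp(0.6528) = 1.9209.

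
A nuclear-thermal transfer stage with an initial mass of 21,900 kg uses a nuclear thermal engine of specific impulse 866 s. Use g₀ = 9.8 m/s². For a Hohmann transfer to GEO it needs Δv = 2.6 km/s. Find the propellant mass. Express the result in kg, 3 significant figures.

v_e = Isp · g₀ = 866 × 9.8 = 8486.8 m/s.
From the ideal rocket equation, m₀/m_f = exp(Δv / v_e) = exp(2600 / 8486.8) = exp(0.3064) = 1.3585.
m_f = 21,900 / 1.3585 = 16,120.7 kg, so propellant = m₀ − m_f = 21,900 − 16,120.7 = 5,779.3 kg.

propellant mass ≈ 5780 kg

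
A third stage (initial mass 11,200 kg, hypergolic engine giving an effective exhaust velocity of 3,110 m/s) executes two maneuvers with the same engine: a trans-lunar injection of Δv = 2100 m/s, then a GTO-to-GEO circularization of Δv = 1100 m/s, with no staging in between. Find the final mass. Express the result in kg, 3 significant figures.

final mass ≈ 4000 kg

After the first burn: m = 11200 × exp(−2100/3110.0) = 11200 × 0.50903 = 5,701.14 kg.
After the second burn: m = 5,701.14 × exp(−1100/3110.0) = 5,701.14 × 0.70209 = 4,002.71 kg.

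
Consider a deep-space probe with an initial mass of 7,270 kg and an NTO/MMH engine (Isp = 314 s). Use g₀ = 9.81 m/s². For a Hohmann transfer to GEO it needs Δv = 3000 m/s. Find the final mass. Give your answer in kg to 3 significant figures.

final mass ≈ 2750 kg

v_e = Isp · g₀ = 314 × 9.81 = 3080.3 m/s.
By the Tsiolkovsky rocket equation, m₀/m_f = exp(Δv / v_e) = exp(3000 / 3080.3) = exp(0.9739) = 2.6483.
m_f = m₀ / 2.6483 = 7,270 / 2.6483 = 2,745.16 kg.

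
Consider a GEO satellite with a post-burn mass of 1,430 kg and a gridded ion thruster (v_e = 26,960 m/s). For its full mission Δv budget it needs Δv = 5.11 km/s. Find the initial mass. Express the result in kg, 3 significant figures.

initial mass ≈ 1730 kg

m₀/m_f = exp(Δv / v_e) = exp(5110 / 26960.0) = exp(0.1895) = 1.2087.
m₀ = m_f × 1.2087 = 1,430 × 1.2087 = 1,728.44 kg.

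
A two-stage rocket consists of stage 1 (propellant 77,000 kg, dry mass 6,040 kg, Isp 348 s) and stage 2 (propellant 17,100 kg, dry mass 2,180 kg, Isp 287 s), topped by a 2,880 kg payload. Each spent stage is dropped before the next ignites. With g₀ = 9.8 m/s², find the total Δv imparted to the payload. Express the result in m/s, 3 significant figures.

Δv ≈ 8640 m/s

Ignition mass of stage 1 = 77,000+6,040 + 17,100+2,180 + 2,880 = 105,200 kg.
Stage 1: m₀ = 105,200 kg, m_f = 105,200 − 77,000 = 28,200 kg; Δv = 348×9.8×ln(3.73) = 3410.4×1.3165 ≈ 4490 m/s.
Stage 2: m₀ = 22,160 kg, m_f = 22,160 − 17,100 = 5,060 kg; Δv = 287×9.8×ln(4.379) = 2812.6×1.4769 ≈ 4154 m/s.
Total Δv = 4490 + 4154 = 8644 m/s.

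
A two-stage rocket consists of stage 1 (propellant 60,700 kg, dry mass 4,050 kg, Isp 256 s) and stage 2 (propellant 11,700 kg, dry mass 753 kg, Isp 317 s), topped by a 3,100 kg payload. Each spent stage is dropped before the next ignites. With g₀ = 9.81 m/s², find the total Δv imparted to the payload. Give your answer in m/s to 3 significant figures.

Δv ≈ 7880 m/s

Ignition mass of stage 1 = 60,700+4,050 + 11,700+753 + 3,100 = 80,303 kg.
Stage 1: m₀ = 80,303 kg, m_f = 80,303 − 60,700 = 19,603 kg; Δv = 256×9.81×ln(4.096) = 2511.4×1.4101 ≈ 3541 m/s.
Stage 2: m₀ = 15,553 kg, m_f = 15,553 − 11,700 = 3,853 kg; Δv = 317×9.81×ln(4.037) = 3109.8×1.3954 ≈ 4339 m/s.
Total Δv = 3541 + 4339 = 7880 m/s.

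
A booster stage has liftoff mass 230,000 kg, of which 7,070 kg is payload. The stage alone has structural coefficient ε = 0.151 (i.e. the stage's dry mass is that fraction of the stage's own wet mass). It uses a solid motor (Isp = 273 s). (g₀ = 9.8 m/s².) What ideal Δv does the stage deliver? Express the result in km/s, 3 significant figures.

Δv ≈ 4.63 km/s

Stage wet mass = m₀ − payload = 230,000 − 7,070 = 222,930 kg.
Stage dry mass = ε × stage wet mass = 0.151 × 222,930 = 33,662.4 kg.
Burnout mass m_f = stage dry + payload = 33,662.4 + 7,070 = 40,732.4 kg.
v_e = Isp · g₀ = 273 × 9.8 = 2675.4 m/s.
Δv = v_e · ln(230,000/40,732.4) = 2675.4 × ln(5.647) = 2675.4 × 1.7311 ≈ 4631 m/s.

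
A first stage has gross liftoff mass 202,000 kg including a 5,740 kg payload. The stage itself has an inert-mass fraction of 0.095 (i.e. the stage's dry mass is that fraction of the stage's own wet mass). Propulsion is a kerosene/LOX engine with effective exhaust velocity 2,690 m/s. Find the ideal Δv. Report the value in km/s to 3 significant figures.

Δv ≈ 5.69 km/s

Stage wet mass = m₀ − payload = 202,000 − 5,740 = 196,260 kg.
Stage dry mass = ε × stage wet mass = 0.095 × 196,260 = 18,644.7 kg.
Burnout mass m_f = stage dry + payload = 18,644.7 + 5,740 = 24,384.7 kg.
Δv = v_e · ln(202,000/24,384.7) = 2690.0 × ln(8.284) = 2690.0 × 2.1143 ≈ 5687 m/s.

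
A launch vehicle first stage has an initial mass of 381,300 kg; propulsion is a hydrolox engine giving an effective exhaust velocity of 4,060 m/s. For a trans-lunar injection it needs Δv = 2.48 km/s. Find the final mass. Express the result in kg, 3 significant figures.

By the Tsiolkovsky rocket equation, m₀/m_f = exp(Δv / v_e) = exp(2480 / 4060.0) = exp(0.6108) = 1.8420.
m_f = m₀ / 1.8420 = 381,300 / 1.8420 = 207,003 kg.

final mass ≈ 207000 kg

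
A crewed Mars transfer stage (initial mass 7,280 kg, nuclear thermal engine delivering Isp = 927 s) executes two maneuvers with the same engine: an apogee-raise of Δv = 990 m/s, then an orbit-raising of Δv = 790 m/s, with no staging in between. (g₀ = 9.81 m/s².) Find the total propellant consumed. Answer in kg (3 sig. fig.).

total propellant consumed ≈ 1290 kg

v_e = Isp · g₀ = 927 × 9.81 = 9093.9 m/s.
After the first burn: m = 7280 × exp(−990/9093.9) = 7280 × 0.89685 = 6,529.07 kg.
After the second burn: m = 6,529.07 × exp(−790/9093.9) = 6,529.07 × 0.91679 = 5,985.79 kg.
Total propellant = m₀ − m_final = 7280 − 5,985.79 = 1,294.21 kg.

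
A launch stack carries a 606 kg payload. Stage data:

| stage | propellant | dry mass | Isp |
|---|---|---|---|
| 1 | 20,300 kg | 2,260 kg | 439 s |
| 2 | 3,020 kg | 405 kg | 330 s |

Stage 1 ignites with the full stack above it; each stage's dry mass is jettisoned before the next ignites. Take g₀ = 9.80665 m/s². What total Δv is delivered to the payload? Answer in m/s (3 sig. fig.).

Δv ≈ 10700 m/s

Ignition mass of stage 1 = 20,300+2,260 + 3,020+405 + 606 = 26,591 kg.
Stage 1: m₀ = 26,591 kg, m_f = 26,591 − 20,300 = 6,291 kg; Δv = 439×9.80665×ln(4.227) = 4305.1×1.4415 ≈ 6206 m/s.
Stage 2: m₀ = 4,031 kg, m_f = 4,031 − 3,020 = 1,011 kg; Δv = 330×9.80665×ln(3.987) = 3236.2×1.3831 ≈ 4476 m/s.
Total Δv = 6206 + 4476 = 10682 m/s.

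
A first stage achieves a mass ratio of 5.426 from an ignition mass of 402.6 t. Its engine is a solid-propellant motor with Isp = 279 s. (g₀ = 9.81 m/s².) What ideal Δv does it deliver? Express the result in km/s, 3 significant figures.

v_e = Isp · g₀ = 279 × 9.81 = 2737.0 m/s.
By the Tsiolkovsky rocket equation, Δv = v_e · ln(5.426) = 2737.0 × 1.6912 ≈ 4628.8 m/s.

Δv ≈ 4.63 km/s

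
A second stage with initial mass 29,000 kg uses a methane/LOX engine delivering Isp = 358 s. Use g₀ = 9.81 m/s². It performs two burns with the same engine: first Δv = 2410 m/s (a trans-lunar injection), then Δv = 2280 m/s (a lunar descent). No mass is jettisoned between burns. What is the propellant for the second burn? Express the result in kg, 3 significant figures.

propellant for the second burn ≈ 6970 kg

v_e = Isp · g₀ = 358 × 9.81 = 3512.0 m/s.
After the first burn: m = 29000 × exp(−2410/3512.0) = 29000 × 0.50347 = 14,600.6 kg.
After the second burn: m = 14,600.6 × exp(−2280/3512.0) = 14,600.6 × 0.52246 = 7,628.23 kg.
Second-burn propellant = 14,600.6 − 7,628.23 = 6,972.37 kg.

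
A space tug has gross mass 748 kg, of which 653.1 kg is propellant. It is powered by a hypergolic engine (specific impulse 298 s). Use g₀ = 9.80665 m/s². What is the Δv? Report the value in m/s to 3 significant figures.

v_e = Isp · g₀ = 298 × 9.80665 = 2922.4 m/s.
m_f = m₀ − m_prop = 748 − 653.1 = 94.9 kg.
Δv = v_e · ln(m₀/m_f) = 2922.4 × ln(7.882) = 2922.4 × 2.0646 ≈ 6033.5 m/s.

Δv ≈ 6030 m/s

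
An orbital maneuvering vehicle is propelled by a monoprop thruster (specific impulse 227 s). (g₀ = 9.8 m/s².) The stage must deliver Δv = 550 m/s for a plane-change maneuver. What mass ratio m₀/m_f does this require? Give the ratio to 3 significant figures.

v_e = Isp · g₀ = 227 × 9.8 = 2224.6 m/s.
Using Δv = v_e ln(m₀/m_f): m₀/m_f = exp(Δv / v_e) = exp(550 / 2224.6) = exp(0.2472) = 1.2805.

mass ratio ≈ 1.28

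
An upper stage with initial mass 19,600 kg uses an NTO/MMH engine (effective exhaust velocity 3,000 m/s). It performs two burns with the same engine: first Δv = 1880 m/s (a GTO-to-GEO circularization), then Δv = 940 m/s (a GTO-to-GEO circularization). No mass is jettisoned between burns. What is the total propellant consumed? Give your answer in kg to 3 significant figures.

After the first burn: m = 19600 × exp(−1880/3000.0) = 19600 × 0.53437 = 10,473.7 kg.
After the second burn: m = 10,473.7 × exp(−940/3000.0) = 10,473.7 × 0.73101 = 7,656.38 kg.
Total propellant = m₀ − m_final = 19600 − 7,656.38 = 11,943.62 kg.

total propellant consumed ≈ 11900 kg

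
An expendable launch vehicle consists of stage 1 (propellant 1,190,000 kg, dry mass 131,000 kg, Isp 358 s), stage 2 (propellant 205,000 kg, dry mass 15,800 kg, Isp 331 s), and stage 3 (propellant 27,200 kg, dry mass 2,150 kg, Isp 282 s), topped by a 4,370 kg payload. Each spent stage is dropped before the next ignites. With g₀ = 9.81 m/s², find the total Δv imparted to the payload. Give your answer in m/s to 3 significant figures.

Ignition mass of stage 1 = 1,190,000+131,000 + 205,000+15,800 + 27,200+2,150 + 4,370 = 1,575,520 kg.
Stage 1: m₀ = 1,575,520 kg, m_f = 1,575,520 − 1,190,000 = 385,520 kg; Δv = 358×9.81×ln(4.087) = 3512.0×1.4077 ≈ 4944 m/s.
Stage 2: m₀ = 254,520 kg, m_f = 254,520 − 205,000 = 49,520 kg; Δv = 331×9.81×ln(5.14) = 3247.1×1.6370 ≈ 5316 m/s.
Stage 3: m₀ = 33,720 kg, m_f = 33,720 − 27,200 = 6,520 kg; Δv = 282×9.81×ln(5.172) = 2766.4×1.6432 ≈ 4546 m/s.
Total Δv = 4944 + 5316 + 4546 = 14806 m/s.

Δv ≈ 14800 m/s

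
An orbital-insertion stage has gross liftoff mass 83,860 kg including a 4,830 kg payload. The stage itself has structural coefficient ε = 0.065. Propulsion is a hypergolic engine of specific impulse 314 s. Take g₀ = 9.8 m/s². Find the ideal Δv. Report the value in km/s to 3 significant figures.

Stage wet mass = m₀ − payload = 83,860 − 4,830 = 79,030 kg.
Stage dry mass = ε × stage wet mass = 0.065 × 79,030 = 5,136.95 kg.
Burnout mass m_f = stage dry + payload = 5,136.95 + 4,830 = 9,966.95 kg.
v_e = Isp · g₀ = 314 × 9.8 = 3077.2 m/s.
Δv = v_e · ln(83,860/9,966.95) = 3077.2 × ln(8.414) = 3077.2 × 2.1299 ≈ 6554 m/s.

Δv ≈ 6.55 km/s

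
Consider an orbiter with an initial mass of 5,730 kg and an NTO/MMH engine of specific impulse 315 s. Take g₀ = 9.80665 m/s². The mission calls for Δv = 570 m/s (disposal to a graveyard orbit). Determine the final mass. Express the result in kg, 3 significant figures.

v_e = Isp · g₀ = 315 × 9.80665 = 3089.1 m/s.
m₀/m_f = exp(Δv / v_e) = exp(570 / 3089.1) = exp(0.1845) = 1.2026.
m_f = m₀ / 1.2026 = 5,730 / 1.2026 = 4,764.68 kg.

final mass ≈ 4760 kg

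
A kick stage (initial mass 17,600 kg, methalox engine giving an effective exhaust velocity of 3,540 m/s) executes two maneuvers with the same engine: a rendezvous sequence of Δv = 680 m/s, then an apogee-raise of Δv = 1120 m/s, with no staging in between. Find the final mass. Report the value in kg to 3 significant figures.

After the first burn: m = 17600 × exp(−680/3540.0) = 17600 × 0.82523 = 14,524 kg.
After the second burn: m = 14,524 × exp(−1120/3540.0) = 14,524 × 0.72878 = 10,584.8 kg.

final mass ≈ 10600 kg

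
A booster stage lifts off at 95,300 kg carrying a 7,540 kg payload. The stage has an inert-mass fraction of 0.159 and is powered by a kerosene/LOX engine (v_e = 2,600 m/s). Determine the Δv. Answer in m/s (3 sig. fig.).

Stage wet mass = m₀ − payload = 95,300 − 7,540 = 87,760 kg.
Stage dry mass = ε × stage wet mass = 0.159 × 87,760 = 13,953.8 kg.
Burnout mass m_f = stage dry + payload = 13,953.8 + 7,540 = 21,493.8 kg.
From the ideal rocket equation, Δv = v_e · ln(95,300/21,493.8) = 2600.0 × ln(4.434) = 2600.0 × 1.4893 ≈ 3872 m/s.

Δv ≈ 3870 m/s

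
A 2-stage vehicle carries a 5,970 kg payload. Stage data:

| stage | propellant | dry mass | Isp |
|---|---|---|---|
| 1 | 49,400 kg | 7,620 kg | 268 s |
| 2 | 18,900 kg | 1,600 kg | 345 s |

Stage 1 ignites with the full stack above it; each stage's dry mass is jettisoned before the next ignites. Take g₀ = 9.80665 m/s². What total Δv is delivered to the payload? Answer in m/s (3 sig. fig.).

Ignition mass of stage 1 = 49,400+7,620 + 18,900+1,600 + 5,970 = 83,490 kg.
Stage 1: m₀ = 83,490 kg, m_f = 83,490 − 49,400 = 34,090 kg; Δv = 268×9.80665×ln(2.449) = 2628.2×0.8957 ≈ 2354 m/s.
Stage 2: m₀ = 26,470 kg, m_f = 26,470 − 18,900 = 7,570 kg; Δv = 345×9.80665×ln(3.497) = 3383.3×1.2518 ≈ 4235 m/s.
Total Δv = 2354 + 4235 = 6589 m/s.

Δv ≈ 6590 m/s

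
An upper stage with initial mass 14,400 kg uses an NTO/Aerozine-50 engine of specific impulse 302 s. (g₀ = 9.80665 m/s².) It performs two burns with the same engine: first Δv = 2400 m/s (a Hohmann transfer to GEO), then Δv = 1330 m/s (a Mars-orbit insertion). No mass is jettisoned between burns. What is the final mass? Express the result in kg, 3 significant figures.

v_e = Isp · g₀ = 302 × 9.80665 = 2961.6 m/s.
After the first burn: m = 14400 × exp(−2400/2961.6) = 14400 × 0.44469 = 6,403.54 kg.
After the second burn: m = 6,403.54 × exp(−1330/2961.6) = 6,403.54 × 0.63821 = 4,086.8 kg.

final mass ≈ 4090 kg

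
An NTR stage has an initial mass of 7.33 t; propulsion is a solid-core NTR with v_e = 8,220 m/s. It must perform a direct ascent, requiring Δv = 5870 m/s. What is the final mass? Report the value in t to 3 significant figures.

Rocket equation: m₀/m_f = exp(Δv / v_e) = exp(5870 / 8220.0) = exp(0.7141) = 2.0424.
m_f = m₀ / 2.0424 = 7.33 / 2.0424 = 3.58892 t.

final mass ≈ 3.59 t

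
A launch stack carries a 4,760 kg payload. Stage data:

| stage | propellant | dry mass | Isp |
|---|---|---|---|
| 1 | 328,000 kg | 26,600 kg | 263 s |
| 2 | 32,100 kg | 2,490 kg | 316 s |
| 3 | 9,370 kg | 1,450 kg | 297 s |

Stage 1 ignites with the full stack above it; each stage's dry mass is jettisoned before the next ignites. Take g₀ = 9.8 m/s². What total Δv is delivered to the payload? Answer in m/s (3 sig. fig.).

Δv ≈ 10100 m/s

Ignition mass of stage 1 = 328,000+26,600 + 32,100+2,490 + 9,370+1,450 + 4,760 = 404,770 kg.
Stage 1: m₀ = 404,770 kg, m_f = 404,770 − 328,000 = 76,770 kg; Δv = 263×9.8×ln(5.273) = 2577.4×1.6625 ≈ 4285 m/s.
Stage 2: m₀ = 50,170 kg, m_f = 50,170 − 32,100 = 18,070 kg; Δv = 316×9.8×ln(2.776) = 3096.8×1.0212 ≈ 3162 m/s.
Stage 3: m₀ = 15,580 kg, m_f = 15,580 − 9,370 = 6,210 kg; Δv = 297×9.8×ln(2.509) = 2910.6×0.9198 ≈ 2677 m/s.
Total Δv = 4285 + 3162 + 2677 = 10124 m/s.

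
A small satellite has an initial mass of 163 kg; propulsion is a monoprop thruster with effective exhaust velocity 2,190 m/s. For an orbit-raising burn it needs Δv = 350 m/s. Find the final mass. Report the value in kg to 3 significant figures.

From the ideal rocket equation, m₀/m_f = exp(Δv / v_e) = exp(350 / 2190.0) = exp(0.1598) = 1.1733.
m_f = m₀ / 1.1733 = 163 / 1.1733 = 138.924 kg.

final mass ≈ 139 kg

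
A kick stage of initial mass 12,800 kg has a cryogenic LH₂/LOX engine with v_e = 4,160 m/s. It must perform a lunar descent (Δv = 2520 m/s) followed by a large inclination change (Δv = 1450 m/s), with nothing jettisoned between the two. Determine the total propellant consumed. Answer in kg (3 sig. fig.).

After the first burn: m = 12800 × exp(−2520/4160.0) = 12800 × 0.54565 = 6,984.32 kg.
After the second burn: m = 6,984.32 × exp(−1450/4160.0) = 6,984.32 × 0.70571 = 4,928.9 kg.
Total propellant = m₀ − m_final = 12800 − 4,928.9 = 7,871.1 kg.

total propellant consumed ≈ 7870 kg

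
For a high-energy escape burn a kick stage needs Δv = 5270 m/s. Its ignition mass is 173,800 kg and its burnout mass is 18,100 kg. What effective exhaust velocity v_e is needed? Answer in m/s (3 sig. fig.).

v_e ≈ 2330 m/s

ln(m₀/m_f) = ln(173800/18100) = ln(9.602) = 2.2620.
v_e = Δv / ln(m₀/m_f) = 5270 / 2.2620 = 2329.8 m/s.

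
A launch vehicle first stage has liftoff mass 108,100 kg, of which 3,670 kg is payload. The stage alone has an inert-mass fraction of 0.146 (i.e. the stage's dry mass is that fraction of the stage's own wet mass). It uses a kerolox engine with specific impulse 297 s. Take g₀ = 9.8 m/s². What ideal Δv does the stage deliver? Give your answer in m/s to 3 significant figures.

Δv ≈ 5070 m/s

Stage wet mass = m₀ − payload = 108,100 − 3,670 = 104,430 kg.
Stage dry mass = ε × stage wet mass = 0.146 × 104,430 = 15,246.8 kg.
Burnout mass m_f = stage dry + payload = 15,246.8 + 3,670 = 18,916.8 kg.
v_e = Isp · g₀ = 297 × 9.8 = 2910.6 m/s.
Δv = v_e · ln(108,100/18,916.8) = 2910.6 × ln(5.714) = 2910.6 × 1.7430 ≈ 5073 m/s.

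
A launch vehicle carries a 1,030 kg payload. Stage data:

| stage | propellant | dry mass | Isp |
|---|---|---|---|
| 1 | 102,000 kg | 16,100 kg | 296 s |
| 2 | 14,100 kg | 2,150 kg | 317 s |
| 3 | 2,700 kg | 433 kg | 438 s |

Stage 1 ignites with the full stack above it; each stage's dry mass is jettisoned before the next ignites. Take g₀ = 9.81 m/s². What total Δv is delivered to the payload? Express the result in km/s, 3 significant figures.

Δv ≈ 12.0 km/s

Ignition mass of stage 1 = 102,000+16,100 + 14,100+2,150 + 2,700+433 + 1,030 = 138,513 kg.
Stage 1: m₀ = 138,513 kg, m_f = 138,513 − 102,000 = 36,513 kg; Δv = 296×9.81×ln(3.794) = 2903.8×1.3333 ≈ 3872 m/s.
Stage 2: m₀ = 20,413 kg, m_f = 20,413 − 14,100 = 6,313 kg; Δv = 317×9.81×ln(3.233) = 3109.8×1.1736 ≈ 3650 m/s.
Stage 3: m₀ = 4,163 kg, m_f = 4,163 − 2,700 = 1,463 kg; Δv = 438×9.81×ln(2.846) = 4296.8×1.0457 ≈ 4493 m/s.
Total Δv = 3872 + 3650 + 4493 = 12015 m/s.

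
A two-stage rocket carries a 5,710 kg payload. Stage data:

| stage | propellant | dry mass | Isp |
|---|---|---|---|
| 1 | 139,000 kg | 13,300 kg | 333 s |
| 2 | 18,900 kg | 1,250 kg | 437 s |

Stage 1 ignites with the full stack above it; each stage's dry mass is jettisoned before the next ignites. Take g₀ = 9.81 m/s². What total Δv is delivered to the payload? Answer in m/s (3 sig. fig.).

Δv ≈ 10600 m/s

Ignition mass of stage 1 = 139,000+13,300 + 18,900+1,250 + 5,710 = 178,160 kg.
Stage 1: m₀ = 178,160 kg, m_f = 178,160 − 139,000 = 39,160 kg; Δv = 333×9.81×ln(4.55) = 3266.7×1.5150 ≈ 4949 m/s.
Stage 2: m₀ = 25,860 kg, m_f = 25,860 − 18,900 = 6,960 kg; Δv = 437×9.81×ln(3.716) = 4287.0×1.3125 ≈ 5627 m/s.
Total Δv = 4949 + 5627 = 10576 m/s.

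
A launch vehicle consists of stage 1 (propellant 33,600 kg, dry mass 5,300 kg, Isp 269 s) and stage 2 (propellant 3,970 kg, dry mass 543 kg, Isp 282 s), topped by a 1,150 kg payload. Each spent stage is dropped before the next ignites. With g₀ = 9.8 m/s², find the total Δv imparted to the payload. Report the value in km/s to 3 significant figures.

Ignition mass of stage 1 = 33,600+5,300 + 3,970+543 + 1,150 = 44,563 kg.
Stage 1: m₀ = 44,563 kg, m_f = 44,563 − 33,600 = 10,963 kg; Δv = 269×9.8×ln(4.065) = 2636.2×1.4024 ≈ 3697 m/s.
Stage 2: m₀ = 5,663 kg, m_f = 5,663 − 3,970 = 1,693 kg; Δv = 282×9.8×ln(3.345) = 2763.6×1.2075 ≈ 3337 m/s.
Total Δv = 3697 + 3337 = 7034 m/s.

Δv ≈ 7.03 km/s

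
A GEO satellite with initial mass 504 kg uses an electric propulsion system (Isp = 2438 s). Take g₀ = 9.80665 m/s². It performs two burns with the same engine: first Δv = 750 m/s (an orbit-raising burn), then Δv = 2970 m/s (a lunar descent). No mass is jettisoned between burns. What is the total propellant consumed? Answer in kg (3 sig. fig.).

v_e = Isp · g₀ = 2438 × 9.80665 = 23908.6 m/s.
After the first burn: m = 504 × exp(−750/23908.6) = 504 × 0.96912 = 488.436 kg.
After the second burn: m = 488.436 × exp(−2970/23908.6) = 488.436 × 0.88318 = 431.377 kg.
Total propellant = m₀ − m_final = 504 − 431.377 = 72.623 kg.

total propellant consumed ≈ 72.6 kg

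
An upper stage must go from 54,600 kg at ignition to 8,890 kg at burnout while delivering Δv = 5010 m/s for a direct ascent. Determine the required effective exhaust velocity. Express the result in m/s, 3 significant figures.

ln(m₀/m_f) = ln(54600/8890) = ln(6.142) = 1.8151.
Using Δv = v_e ln(m₀/m_f): v_e = Δv / ln(m₀/m_f) = 5010 / 1.8151 = 2760.2 m/s.

v_e ≈ 2760 m/s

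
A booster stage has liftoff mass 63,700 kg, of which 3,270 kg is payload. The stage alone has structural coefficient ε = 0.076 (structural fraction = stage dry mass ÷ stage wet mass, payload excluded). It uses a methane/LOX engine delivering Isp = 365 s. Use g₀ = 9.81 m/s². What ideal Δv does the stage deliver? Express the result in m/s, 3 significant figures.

Stage wet mass = m₀ − payload = 63,700 − 3,270 = 60,430 kg.
Stage dry mass = ε × stage wet mass = 0.076 × 60,430 = 4,592.68 kg.
Burnout mass m_f = stage dry + payload = 4,592.68 + 3,270 = 7,862.68 kg.
v_e = Isp · g₀ = 365 × 9.81 = 3580.7 m/s.
Δv = v_e · ln(63,700/7,862.68) = 3580.7 × ln(8.102) = 3580.7 × 2.0921 ≈ 7491 m/s.

Δv ≈ 7490 m/s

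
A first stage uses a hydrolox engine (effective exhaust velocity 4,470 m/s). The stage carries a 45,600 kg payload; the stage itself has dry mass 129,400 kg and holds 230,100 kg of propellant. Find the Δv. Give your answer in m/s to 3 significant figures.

m₀ = payload + dry + propellant = 45,600 + 129,400 + 230,100 = 405,100 kg.
m_f = payload + dry = 45,600 + 129,400 = 175,000 kg.
From the ideal rocket equation, Δv = v_e · ln(m₀/m_f) = 4470.0 × ln(2.315) = 4470.0 × 0.8393 ≈ 3751.9 m/s.

Δv ≈ 3750 m/s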